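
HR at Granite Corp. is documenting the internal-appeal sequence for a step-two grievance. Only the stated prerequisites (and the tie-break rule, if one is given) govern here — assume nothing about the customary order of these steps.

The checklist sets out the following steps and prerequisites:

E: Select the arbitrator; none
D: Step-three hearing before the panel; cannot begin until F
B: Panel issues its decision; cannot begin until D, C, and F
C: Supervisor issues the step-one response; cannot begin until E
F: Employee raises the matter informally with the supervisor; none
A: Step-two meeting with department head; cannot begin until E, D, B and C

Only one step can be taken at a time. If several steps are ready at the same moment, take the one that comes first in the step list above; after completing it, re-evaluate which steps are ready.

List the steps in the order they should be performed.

E C F D B A

Nothing is required for E and F. E is listed earlier → E first.
Now C and F have their prerequisites met. C is listed earlier, so C next.
That leaves F as the only ready step → F.
D is the only step now ready → D.
B needed D, C and F, now all done → B.
A is the only step now ready → A.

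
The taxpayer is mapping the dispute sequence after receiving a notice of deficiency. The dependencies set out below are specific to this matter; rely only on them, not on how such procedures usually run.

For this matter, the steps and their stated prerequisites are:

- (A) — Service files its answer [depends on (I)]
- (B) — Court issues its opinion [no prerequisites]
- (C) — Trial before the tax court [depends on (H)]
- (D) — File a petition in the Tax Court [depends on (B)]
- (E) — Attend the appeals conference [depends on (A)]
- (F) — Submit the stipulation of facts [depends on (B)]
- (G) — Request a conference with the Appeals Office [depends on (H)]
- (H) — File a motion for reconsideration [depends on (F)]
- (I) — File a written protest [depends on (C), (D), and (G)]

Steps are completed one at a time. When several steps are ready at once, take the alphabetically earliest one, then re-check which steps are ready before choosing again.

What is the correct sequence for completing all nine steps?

(B) (D) (F) (H) (C) (G) (I) (A) (E)

(B) is the only step with nothing outstanding, so it goes first.
Ready: (D) and (F). (D) has the earlier label → (D).
Next only (F) has its prerequisites met → (F).
That leaves (H) as the only ready step → (H).
Ready: (C) and (G). (C) has the earlier label → (C).
(G) is the only step now ready → (G).
(I) needed (C), (D) and (G), now all done → (I).
(A) needed (I), now all done → (A).
Next only (E) has its prerequisites met → (E).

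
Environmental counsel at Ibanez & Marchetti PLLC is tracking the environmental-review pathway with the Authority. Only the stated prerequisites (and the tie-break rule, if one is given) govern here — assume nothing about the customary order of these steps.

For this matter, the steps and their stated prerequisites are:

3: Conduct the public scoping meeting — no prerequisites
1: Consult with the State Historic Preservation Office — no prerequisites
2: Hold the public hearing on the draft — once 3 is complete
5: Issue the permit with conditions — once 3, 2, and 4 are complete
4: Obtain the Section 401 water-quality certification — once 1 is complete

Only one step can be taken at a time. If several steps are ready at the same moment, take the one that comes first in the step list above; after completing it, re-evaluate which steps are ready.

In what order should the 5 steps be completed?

3, 1, 2, 4, 5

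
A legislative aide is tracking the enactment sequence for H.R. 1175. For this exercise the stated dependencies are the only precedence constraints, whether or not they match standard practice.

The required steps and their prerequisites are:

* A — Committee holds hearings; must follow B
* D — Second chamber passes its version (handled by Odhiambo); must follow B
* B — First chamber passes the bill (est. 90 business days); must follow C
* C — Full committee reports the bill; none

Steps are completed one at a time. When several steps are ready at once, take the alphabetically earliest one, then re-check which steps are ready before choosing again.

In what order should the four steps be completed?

Only C has no prerequisites, so it is first.
That leaves B as the only ready step → B.
A and D are both available; A has the earlier label → A.
That leaves D as the only ready step → D.

C, B, A, D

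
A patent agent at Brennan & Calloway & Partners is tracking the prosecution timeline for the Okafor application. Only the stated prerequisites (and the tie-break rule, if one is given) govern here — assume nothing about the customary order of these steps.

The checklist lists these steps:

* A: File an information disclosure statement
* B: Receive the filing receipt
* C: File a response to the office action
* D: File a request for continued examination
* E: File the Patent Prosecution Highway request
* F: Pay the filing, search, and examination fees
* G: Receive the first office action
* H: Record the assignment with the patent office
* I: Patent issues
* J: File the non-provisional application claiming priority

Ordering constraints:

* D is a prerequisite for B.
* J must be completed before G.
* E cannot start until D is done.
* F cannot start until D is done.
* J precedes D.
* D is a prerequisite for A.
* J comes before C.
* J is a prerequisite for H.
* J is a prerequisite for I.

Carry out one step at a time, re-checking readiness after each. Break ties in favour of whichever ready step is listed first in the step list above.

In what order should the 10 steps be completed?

J → C → D → A → B → E → F → G → H → I

Only J has no prerequisites, so it is first.
Now C, D, G, H and I have their prerequisites met. C is listed earlier, so C next.
D, G, H and I are all available; D is listed earlier → D.
A, B, E and F now also ready, so the ready set is {A, B, E, F, G, H, I}; A is listed earlier → A.
Ready: B, E, F, G, H and I. B is listed earlier → B.
Now E, F, G, H and I have their prerequisites met. E is listed earlier, so E next.
Ready: F, G, H and I. F is listed earlier → F.
Ready: G, H and I. G is listed earlier → G.
Now H and I have their prerequisites met. H is listed earlier, so H next.
That leaves I as the only ready step → I.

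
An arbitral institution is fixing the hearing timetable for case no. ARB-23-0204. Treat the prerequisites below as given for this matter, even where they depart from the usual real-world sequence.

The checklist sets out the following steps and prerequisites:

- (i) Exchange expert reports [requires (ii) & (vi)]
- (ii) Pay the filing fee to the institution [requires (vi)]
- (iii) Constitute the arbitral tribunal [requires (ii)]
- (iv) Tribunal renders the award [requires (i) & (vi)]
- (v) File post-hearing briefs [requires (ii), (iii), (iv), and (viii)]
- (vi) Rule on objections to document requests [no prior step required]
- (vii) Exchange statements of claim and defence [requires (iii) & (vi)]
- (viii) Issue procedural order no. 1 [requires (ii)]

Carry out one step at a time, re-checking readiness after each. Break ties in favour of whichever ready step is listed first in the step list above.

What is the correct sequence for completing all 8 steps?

(vi) is the only step with nothing outstanding, so it goes first.
(ii) is the only step now ready → (ii).
(i), (iii) and (viii) are all available; (i) is listed earlier → (i).
Ready: (iii), (iv) and (viii). (iii) is listed earlier → (iii).
Now (iv), (vii) and (viii) have their prerequisites met. (iv) is listed earlier, so (iv) next.
Ready: (vii) and (viii). (vii) is listed earlier → (vii).
Next only (viii) has its prerequisites met → (viii).
That leaves (v) as the only ready step → (v).

(vi), (ii), (i), (iii), (iv), (vii), (viii), (v)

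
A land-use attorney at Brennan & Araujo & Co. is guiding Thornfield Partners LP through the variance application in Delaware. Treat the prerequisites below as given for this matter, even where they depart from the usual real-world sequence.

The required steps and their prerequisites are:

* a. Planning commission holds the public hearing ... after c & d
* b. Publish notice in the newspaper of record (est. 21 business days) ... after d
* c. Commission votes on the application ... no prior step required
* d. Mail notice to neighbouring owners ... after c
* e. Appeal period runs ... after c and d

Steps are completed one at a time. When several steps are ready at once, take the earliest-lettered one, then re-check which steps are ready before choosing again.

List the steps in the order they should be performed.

c d a b e

c is the only step with nothing outstanding, so it goes first.
d is the only step now ready → d.
Now a, b and e have their prerequisites met. a has the earlier label, so a next.
Now b and e have their prerequisites met. b has the earlier label, so b next.
That leaves e as the only ready step → e.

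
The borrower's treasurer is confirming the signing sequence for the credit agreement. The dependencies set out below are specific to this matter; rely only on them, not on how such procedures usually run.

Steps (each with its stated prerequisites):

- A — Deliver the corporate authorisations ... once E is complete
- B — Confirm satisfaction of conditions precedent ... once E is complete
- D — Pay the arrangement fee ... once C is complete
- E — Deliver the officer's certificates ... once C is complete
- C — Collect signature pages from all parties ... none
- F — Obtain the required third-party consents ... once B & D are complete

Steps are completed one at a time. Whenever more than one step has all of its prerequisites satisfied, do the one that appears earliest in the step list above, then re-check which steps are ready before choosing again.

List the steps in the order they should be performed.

C → D → E → A → B → F

C has no prerequisites → C first.
D and E are both available; D is listed earlier → D.
E needed C, now all done → E.
Now A and B have their prerequisites met. A is listed earlier, so A next.
B needed E, now all done → B.
Next only F has its prerequisites met → F.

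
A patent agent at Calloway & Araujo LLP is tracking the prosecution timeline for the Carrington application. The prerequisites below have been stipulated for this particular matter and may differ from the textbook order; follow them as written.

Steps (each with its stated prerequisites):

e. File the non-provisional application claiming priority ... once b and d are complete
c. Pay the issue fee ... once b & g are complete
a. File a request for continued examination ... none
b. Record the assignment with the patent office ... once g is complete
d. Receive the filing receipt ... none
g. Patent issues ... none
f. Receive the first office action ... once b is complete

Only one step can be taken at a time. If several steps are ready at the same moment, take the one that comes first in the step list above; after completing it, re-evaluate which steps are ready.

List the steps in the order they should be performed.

a, d, g, b, e, c, f

a, d and g have no prerequisites; a is listed earlier, so a is first.
Ready: d and g. d is listed earlier → d.
Next only g has its prerequisites met → g.
That leaves b as the only ready step → b.
Ready: e, c and f. e is listed earlier → e.
Ready: c and f. c is listed earlier → c.
f needed b, now all done → f.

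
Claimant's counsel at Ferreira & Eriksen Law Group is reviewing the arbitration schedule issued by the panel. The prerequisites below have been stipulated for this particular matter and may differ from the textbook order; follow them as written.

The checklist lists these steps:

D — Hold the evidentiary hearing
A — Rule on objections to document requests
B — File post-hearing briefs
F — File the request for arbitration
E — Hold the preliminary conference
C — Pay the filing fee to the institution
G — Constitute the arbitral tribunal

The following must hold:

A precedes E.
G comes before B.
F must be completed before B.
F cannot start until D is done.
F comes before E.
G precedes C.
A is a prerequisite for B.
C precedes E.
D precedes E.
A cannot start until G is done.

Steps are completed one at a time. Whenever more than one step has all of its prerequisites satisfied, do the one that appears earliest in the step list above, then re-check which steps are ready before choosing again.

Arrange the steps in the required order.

D, F, G, A, B, C, E

D and G have no prerequisites; D is listed earlier, so D is first.
F now also ready, so the ready set is {F, G}; F is listed earlier → F.
G is the only step now ready → G.
A and C are both available; A is listed earlier → A.
B now also ready, so the ready set is {B, C}; B is listed earlier → B.
Next only C has its prerequisites met → C.
Next only E has its prerequisites met → E.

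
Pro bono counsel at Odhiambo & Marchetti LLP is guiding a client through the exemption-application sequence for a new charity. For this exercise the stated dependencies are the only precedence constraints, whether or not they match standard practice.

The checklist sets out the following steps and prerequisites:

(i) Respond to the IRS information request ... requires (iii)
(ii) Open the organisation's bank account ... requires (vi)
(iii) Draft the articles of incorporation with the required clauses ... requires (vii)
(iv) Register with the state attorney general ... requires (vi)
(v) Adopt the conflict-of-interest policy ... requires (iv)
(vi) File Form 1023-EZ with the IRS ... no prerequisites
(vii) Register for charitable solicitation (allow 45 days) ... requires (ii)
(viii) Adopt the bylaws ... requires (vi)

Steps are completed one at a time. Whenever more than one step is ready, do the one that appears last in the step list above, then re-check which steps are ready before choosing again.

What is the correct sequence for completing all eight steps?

(vi) (viii) (iv) (v) (ii) (vii) (iii) (i)

(vi) is the only step with nothing outstanding, so it goes first.
(viii), (iv) and (ii) are all available; (viii) is listed later → (viii).
(iv) and (ii) are both available; (iv) is listed later → (iv).
Ready: (v) and (ii). (v) is listed later → (v).
Next only (ii) has its prerequisites met → (ii).
(vii) is the only step now ready → (vii).
(iii) needed (vii), now all done → (iii).
That leaves (i) as the only ready step → (i).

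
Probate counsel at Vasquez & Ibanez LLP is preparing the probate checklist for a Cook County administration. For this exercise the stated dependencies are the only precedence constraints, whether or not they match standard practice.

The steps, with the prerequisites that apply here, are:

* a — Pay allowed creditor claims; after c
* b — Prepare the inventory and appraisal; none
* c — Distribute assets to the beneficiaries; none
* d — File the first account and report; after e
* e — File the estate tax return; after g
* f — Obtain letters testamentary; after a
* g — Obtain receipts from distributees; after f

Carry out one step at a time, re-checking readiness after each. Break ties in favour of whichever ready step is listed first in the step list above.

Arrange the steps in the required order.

b c a f g e d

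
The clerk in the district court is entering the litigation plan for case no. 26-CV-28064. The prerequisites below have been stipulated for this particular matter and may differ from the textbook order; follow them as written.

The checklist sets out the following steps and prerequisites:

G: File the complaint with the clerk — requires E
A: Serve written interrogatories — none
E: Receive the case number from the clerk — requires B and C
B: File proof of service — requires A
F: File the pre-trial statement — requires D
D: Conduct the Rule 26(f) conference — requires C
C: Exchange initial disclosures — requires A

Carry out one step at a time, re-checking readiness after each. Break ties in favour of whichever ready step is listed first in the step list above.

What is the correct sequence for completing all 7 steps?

A has no prerequisites → A first.
Now B and C have their prerequisites met. B is listed earlier, so B next.
C is the only step now ready → C.
Now E and D have their prerequisites met. E is listed earlier, so E next.
G and D are both available; G is listed earlier → G.
D needed C, now all done → D.
F needed D, now all done → F.

A B C E G D F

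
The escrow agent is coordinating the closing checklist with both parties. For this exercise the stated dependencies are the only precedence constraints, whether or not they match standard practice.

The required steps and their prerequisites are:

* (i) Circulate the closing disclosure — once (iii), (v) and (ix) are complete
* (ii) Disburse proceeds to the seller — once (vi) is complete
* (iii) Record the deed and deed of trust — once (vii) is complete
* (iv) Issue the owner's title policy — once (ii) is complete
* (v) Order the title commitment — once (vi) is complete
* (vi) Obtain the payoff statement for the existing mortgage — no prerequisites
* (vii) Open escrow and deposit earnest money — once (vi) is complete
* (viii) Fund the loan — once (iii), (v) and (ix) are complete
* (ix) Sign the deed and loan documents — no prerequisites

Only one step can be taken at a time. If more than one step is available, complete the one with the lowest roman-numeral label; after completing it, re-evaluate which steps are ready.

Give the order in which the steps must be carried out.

(vi) (ii) (iv) (v) (vii) (iii) (ix) (i) (viii)

(vi) and (ix) have no prerequisites; (vi) has the earlier label, so (vi) is first.
(ii), (v) and (vii) now also ready, so the ready set is {(ii), (v), (vii), (ix)}; (ii) has the earlier label → (ii).
(iv) now also ready, so the ready set is {(iv), (v), (vii), (ix)}; (iv) has the earlier label → (iv).
Now (v), (vii) and (ix) have their prerequisites met. (v) has the earlier label, so (v) next.
Now (vii) and (ix) have their prerequisites met. (vii) has the earlier label, so (vii) next.
Now (iii) and (ix) have their prerequisites met. (iii) has the earlier label, so (iii) next.
That leaves (ix) as the only ready step → (ix).
Ready: (i) and (viii). (i) has the earlier label → (i).
Next only (viii) has its prerequisites met → (viii).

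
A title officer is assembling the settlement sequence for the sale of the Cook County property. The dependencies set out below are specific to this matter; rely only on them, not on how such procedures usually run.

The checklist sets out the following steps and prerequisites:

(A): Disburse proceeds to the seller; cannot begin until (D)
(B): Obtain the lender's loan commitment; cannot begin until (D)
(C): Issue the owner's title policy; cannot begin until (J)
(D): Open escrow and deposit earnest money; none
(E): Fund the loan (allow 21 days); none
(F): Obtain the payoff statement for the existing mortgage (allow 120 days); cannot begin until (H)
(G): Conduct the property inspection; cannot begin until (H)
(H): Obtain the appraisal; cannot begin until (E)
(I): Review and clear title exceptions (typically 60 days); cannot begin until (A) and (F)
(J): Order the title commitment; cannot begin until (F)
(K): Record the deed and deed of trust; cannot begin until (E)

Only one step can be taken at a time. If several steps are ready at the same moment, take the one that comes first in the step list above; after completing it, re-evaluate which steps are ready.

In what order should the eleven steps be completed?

Nothing is required for (D) and (E). (D) is listed earlier → (D) first.
(A) and (B) now also ready, so the ready set is {(A), (B), (E)}; (A) is listed earlier → (A).
Now (B) and (E) have their prerequisites met. (B) is listed earlier, so (B) next.
That leaves (E) as the only ready step → (E).
(H) and (K) are both available; (H) is listed earlier → (H).
Ready: (F), (G) and (K). (F) is listed earlier → (F).
Now (G), (I), (J) and (K) have their prerequisites met. (G) is listed earlier, so (G) next.
Ready: (I), (J) and (K). (I) is listed earlier → (I).
(J) and (K) are both available; (J) is listed earlier → (J).
(C) now also ready, so the ready set is {(C), (K)}; (C) is listed earlier → (C).
(K) needed (E), now all done → (K).

(D), (A), (B), (E), (H), (F), (G), (I), (J), (C), (K)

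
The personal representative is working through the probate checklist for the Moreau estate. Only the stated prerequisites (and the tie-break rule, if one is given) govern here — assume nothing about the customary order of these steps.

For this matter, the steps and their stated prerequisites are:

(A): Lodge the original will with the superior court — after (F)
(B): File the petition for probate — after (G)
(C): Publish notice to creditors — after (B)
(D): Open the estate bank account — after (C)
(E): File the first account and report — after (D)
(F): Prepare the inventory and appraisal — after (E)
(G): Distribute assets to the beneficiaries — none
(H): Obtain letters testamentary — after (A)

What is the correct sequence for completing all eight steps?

(G) (B) (C) (D) (E) (F) (A) (H)

(G) has no prerequisites → (G) first.
(B) needed (G), now all done → (B).
(C) needed (B), now all done → (C).
Next only (D) has its prerequisites met → (D).
(E) needed (D), now all done → (E).
Next only (F) has its prerequisites met → (F).
(A) needed (F), now all done → (A).
That leaves (H) as the only ready step → (H).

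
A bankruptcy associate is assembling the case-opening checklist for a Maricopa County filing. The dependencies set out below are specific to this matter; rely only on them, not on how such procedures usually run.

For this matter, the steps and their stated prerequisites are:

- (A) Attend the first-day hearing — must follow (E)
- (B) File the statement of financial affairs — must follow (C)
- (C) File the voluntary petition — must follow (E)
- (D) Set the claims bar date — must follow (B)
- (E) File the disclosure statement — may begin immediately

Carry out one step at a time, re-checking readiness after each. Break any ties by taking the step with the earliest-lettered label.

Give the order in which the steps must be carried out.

(E), (A), (C), (B), (D)

Only (E) has no prerequisites, so it is first.
(A) and (C) are both available; (A) has the earlier label → (A).
That leaves (C) as the only ready step → (C).
(B) needed (C), now all done → (B).
That leaves (D) as the only ready step → (D).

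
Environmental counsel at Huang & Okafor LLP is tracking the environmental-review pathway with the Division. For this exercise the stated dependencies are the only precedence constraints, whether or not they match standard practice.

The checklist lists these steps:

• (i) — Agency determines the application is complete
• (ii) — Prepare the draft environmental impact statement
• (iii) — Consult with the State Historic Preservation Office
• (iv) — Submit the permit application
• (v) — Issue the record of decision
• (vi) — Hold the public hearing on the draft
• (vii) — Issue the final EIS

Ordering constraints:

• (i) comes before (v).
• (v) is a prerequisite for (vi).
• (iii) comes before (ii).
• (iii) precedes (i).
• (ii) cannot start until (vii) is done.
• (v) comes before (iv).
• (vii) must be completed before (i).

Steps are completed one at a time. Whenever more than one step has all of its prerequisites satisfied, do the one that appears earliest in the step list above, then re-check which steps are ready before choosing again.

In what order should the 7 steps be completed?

(iii) and (vii) have no prerequisites; (iii) is listed earlier, so (iii) is first.
That leaves (vii) as the only ready step → (vii).
Now (i) and (ii) have their prerequisites met. (i) is listed earlier, so (i) next.
Now (ii) and (v) have their prerequisites met. (ii) is listed earlier, so (ii) next.
That leaves (v) as the only ready step → (v).
Now (iv) and (vi) have their prerequisites met. (iv) is listed earlier, so (iv) next.
(vi) needed (v), now all done → (vi).

(iii), (vii), (i), (ii), (v), (iv), (vi)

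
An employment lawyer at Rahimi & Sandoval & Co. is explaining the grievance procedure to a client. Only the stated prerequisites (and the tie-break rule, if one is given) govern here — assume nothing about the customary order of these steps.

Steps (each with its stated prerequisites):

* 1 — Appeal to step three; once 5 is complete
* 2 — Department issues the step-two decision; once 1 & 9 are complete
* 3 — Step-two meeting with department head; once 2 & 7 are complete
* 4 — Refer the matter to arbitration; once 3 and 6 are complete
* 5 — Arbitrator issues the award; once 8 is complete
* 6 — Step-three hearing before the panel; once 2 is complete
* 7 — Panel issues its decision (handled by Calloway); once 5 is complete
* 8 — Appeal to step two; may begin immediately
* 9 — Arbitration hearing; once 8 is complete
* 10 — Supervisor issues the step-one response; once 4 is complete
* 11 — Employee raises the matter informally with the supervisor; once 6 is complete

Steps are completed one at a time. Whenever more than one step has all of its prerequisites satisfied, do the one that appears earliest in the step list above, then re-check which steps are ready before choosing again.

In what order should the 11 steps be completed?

8 → 5 → 1 → 7 → 9 → 2 → 3 → 6 → 4 → 10 → 11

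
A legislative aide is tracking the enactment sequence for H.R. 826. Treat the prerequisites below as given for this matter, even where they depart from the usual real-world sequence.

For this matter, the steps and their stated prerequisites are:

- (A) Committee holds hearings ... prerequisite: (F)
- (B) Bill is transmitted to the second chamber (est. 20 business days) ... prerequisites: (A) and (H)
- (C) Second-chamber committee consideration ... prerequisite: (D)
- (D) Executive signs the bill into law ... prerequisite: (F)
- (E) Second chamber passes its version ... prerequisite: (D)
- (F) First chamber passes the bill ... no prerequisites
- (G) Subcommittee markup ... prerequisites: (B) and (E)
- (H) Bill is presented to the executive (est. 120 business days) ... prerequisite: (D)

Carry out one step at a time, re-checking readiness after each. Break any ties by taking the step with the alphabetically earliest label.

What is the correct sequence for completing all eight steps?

(F) is the only step with nothing outstanding, so it goes first.
Ready: (A) and (D). (A) has the earlier label → (A).
(D) needed (F), now all done → (D).
(C), (E) and (H) are all available; (C) has the earlier label → (C).
Ready: (E) and (H). (E) has the earlier label → (E).
(H) is the only step now ready → (H).
(B) is the only step now ready → (B).
(G) is the only step now ready → (G).

(F), (A), (D), (C), (E), (H), (B), (G)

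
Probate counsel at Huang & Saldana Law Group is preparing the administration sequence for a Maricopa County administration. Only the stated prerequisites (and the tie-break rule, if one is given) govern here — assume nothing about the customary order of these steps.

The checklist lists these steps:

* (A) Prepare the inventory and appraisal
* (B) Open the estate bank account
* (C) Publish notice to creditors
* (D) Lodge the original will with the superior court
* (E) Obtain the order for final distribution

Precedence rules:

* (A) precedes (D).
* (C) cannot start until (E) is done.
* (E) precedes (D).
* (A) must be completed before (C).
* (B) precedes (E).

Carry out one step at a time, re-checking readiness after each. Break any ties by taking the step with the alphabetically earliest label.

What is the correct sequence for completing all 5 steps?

(A), (B), (E), (C), (D)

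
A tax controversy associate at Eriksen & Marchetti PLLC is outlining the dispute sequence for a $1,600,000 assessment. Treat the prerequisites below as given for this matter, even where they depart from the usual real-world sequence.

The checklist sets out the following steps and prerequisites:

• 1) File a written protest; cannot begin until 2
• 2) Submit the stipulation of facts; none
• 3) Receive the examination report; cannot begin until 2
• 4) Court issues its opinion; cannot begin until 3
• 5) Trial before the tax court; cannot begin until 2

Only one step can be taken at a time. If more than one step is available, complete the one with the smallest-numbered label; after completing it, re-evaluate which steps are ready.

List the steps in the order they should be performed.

2 1 3 4 5

2 has no prerequisites → 2 first.
Ready: 1, 3 and 5. 1 has the earlier label → 1.
Now 3 and 5 have their prerequisites met. 3 has the earlier label, so 3 next.
Ready: 4 and 5. 4 has the earlier label → 4.
That leaves 5 as the only ready step → 5.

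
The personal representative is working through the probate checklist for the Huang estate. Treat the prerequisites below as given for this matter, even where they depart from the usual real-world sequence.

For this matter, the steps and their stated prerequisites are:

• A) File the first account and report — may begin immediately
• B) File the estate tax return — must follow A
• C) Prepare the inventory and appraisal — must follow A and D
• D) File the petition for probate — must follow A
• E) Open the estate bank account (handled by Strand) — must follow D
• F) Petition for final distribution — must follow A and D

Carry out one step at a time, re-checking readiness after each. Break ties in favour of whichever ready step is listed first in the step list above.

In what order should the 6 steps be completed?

A B D C E F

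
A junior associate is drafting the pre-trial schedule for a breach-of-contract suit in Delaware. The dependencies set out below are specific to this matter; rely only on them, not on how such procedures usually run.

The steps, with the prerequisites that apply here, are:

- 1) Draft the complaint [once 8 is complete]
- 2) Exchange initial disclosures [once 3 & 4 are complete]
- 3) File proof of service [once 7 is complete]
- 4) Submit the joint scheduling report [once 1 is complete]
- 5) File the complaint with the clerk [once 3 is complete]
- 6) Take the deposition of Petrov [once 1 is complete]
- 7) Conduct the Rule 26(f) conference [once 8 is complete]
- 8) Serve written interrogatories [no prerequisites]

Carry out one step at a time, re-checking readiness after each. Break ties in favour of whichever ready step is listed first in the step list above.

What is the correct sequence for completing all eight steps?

8 1 4 6 7 3 2 5

Only 8 has no prerequisites, so it is first.
Ready: 1 and 7. 1 is listed earlier → 1.
Ready: 4, 6 and 7. 4 is listed earlier → 4.
Now 6 and 7 have their prerequisites met. 6 is listed earlier, so 6 next.
Next only 7 has its prerequisites met → 7.
3 needed 7, now all done → 3.
Ready: 2 and 5. 2 is listed earlier → 2.
5 needed 3, now all done → 5.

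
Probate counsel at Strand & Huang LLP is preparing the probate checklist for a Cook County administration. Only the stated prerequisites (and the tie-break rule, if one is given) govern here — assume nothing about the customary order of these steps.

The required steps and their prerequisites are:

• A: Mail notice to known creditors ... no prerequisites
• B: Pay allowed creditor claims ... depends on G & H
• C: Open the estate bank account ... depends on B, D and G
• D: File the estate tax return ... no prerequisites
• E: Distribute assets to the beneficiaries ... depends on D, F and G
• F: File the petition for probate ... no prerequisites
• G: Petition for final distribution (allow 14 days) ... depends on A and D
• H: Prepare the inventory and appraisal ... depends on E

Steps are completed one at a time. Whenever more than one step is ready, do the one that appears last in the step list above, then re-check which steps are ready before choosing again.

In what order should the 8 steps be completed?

F D A G E H B C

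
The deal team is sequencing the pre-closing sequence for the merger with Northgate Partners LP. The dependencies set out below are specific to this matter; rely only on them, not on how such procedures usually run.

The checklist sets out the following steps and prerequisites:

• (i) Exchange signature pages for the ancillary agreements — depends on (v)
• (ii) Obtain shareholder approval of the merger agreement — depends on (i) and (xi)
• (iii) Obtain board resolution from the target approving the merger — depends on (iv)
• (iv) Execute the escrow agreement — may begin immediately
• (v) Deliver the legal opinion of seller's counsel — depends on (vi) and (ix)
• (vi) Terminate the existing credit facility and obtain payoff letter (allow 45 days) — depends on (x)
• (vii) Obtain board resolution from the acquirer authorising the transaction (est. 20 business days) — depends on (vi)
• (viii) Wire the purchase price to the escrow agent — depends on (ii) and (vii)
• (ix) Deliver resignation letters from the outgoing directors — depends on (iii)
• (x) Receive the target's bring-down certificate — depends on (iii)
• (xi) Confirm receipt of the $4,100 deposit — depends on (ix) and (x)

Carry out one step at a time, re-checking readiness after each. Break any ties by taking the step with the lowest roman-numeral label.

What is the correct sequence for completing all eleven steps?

(iv) has no prerequisites → (iv) first.
(iii) needed (iv), now all done → (iii).
Ready: (ix) and (x). (ix) has the earlier label → (ix).
Next only (x) has its prerequisites met → (x).
(vi) and (xi) are both available; (vi) has the earlier label → (vi).
(v) and (vii) now also ready, so the ready set is {(v), (vii), (xi)}; (v) has the earlier label → (v).
Ready: (i), (vii) and (xi). (i) has the earlier label → (i).
Now (vii) and (xi) have their prerequisites met. (vii) has the earlier label, so (vii) next.
(xi) needed (ix) and (x), now all done → (xi).
(ii) needed (i) and (xi), now all done → (ii).
(viii) needed (ii) and (vii), now all done → (viii).

(iv), (iii), (ix), (x), (vi), (v), (i), (vii), (xi), (ii), (viii)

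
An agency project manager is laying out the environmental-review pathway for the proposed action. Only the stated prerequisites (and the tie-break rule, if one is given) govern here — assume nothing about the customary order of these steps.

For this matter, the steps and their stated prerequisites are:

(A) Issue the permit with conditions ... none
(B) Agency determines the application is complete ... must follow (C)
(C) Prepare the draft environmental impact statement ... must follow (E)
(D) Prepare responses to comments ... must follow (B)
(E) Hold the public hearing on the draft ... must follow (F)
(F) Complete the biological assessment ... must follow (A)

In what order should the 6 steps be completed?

Only (A) has no prerequisites, so it is first.
(F) needed (A), now all done → (F).
That leaves (E) as the only ready step → (E).
Next only (C) has its prerequisites met → (C).
(B) needed (C), now all done → (B).
(D) is the only step now ready → (D).

(A), (F), (E), (C), (B), (D)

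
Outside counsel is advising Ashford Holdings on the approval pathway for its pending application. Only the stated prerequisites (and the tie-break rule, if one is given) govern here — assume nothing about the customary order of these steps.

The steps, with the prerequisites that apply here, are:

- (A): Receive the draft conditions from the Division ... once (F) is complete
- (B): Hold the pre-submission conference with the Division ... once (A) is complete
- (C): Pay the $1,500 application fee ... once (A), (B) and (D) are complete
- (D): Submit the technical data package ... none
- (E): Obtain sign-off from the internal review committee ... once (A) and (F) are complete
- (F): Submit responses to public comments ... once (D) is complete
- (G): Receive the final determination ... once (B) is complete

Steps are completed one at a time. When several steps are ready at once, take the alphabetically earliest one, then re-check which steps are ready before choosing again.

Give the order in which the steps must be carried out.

(D), (F), (A), (B), (C), (E), (G)

Only (D) has no prerequisites, so it is first.
(F) is the only step now ready → (F).
That leaves (A) as the only ready step → (A).
Now (B) and (E) have their prerequisites met. (B) has the earlier label, so (B) next.
Ready: (C), (E) and (G). (C) has the earlier label → (C).
(E) and (G) are both available; (E) has the earlier label → (E).
Next only (G) has its prerequisites met → (G).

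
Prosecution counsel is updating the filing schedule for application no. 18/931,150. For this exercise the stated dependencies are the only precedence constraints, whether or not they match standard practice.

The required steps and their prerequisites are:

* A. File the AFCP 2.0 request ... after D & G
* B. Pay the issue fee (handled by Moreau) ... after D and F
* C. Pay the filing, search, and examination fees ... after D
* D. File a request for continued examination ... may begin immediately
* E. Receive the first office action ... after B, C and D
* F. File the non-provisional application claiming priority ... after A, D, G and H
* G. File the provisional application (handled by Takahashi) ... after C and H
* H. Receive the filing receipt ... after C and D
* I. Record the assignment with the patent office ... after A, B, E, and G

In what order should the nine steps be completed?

D, C, H, G, A, F, B, E, I

Only D has no prerequisites, so it is first.
C needed D, now all done → C.
H is the only step now ready → H.
That leaves G as the only ready step → G.
That leaves A as the only ready step → A.
F is the only step now ready → F.
B needed D and F, now all done → B.
E is the only step now ready → E.
Next only I has its prerequisites met → I.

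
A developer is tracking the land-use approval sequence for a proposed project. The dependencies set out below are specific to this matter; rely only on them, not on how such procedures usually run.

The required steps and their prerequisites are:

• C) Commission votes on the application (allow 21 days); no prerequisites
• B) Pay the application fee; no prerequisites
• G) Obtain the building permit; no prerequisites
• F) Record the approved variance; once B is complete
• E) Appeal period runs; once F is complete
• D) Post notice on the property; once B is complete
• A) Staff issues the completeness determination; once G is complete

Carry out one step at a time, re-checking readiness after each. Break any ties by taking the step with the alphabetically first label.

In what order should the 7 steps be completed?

B, C and G have no prerequisites; B has the earlier label, so B is first.
Ready: C, D, F and G. C has the earlier label → C.
D, F and G are all available; D has the earlier label → D.
Now F and G have their prerequisites met. F has the earlier label, so F next.
E now also ready, so the ready set is {E, G}; E has the earlier label → E.
That leaves G as the only ready step → G.
A needed G, now all done → A.

B, C, D, F, E, G, A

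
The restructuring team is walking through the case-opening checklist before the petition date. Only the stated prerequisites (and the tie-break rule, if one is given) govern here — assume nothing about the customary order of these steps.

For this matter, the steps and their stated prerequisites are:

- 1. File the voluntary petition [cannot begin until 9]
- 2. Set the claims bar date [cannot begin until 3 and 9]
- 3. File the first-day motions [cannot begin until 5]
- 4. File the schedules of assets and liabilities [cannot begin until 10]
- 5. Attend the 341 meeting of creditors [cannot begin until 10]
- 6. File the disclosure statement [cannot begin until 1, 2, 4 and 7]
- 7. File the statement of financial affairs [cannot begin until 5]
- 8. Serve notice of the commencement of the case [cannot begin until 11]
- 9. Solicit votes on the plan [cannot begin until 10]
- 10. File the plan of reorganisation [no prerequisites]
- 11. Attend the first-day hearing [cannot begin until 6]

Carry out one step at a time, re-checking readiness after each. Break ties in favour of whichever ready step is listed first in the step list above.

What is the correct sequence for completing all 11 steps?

Only 10 has no prerequisites, so it is first.
4, 5 and 9 are all available; 4 is listed earlier → 4.
5 and 9 are both available; 5 is listed earlier → 5.
3 and 7 now also ready, so the ready set is {3, 7, 9}; 3 is listed earlier → 3.
Ready: 7 and 9. 7 is listed earlier → 7.
9 needed 10, now all done → 9.
Now 1 and 2 have their prerequisites met. 1 is listed earlier, so 1 next.
That leaves 2 as the only ready step → 2.
6 is the only step now ready → 6.
11 is the only step now ready → 11.
That leaves 8 as the only ready step → 8.

10 4 5 3 7 9 1 2 6 11 8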